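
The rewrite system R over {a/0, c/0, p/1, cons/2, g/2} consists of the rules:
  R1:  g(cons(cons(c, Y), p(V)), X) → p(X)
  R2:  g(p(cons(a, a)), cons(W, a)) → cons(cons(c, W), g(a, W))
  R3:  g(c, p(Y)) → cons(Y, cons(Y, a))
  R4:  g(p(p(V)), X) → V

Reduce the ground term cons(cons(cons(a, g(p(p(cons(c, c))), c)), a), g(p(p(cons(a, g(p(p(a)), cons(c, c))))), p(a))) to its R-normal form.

cons(cons(cons(a, cons(c, c)), a), cons(a, a))

1. cons(cons(cons(a, g(p(p(cons(c, c))), c)), a), g(p(p(cons(a, g(p(p(a)), cons(c, c))))), p(a)))  →  cons(cons(cons(a, cons(c, c)), a), g(p(p(cons(a, g(p(p(a)), cons(c, c))))), p(a)))   [R4 at 1.1.2]
2. cons(cons(cons(a, cons(c, c)), a), g(p(p(cons(a, g(p(p(a)), cons(c, c))))), p(a)))  →  cons(cons(cons(a, cons(c, c)), a), cons(a, g(p(p(a)), cons(c, c))))   [R4 at 2]
3. cons(cons(cons(a, cons(c, c)), a), cons(a, g(p(p(a)), cons(c, c))))  →  cons(cons(cons(a, cons(c, c)), a), cons(a, a))   [R4 at 2.2]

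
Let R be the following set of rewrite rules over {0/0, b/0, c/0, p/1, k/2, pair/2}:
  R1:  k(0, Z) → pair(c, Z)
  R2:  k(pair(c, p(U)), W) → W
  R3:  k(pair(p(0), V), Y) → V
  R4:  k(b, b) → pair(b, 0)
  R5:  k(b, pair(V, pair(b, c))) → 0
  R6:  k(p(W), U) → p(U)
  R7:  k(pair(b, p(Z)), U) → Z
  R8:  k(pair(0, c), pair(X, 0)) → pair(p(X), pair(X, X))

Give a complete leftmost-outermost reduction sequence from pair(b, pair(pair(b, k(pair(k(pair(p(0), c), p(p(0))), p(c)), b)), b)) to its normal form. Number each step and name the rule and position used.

1. pair(b, pair(pair(b, k(pair(k(pair(p(0), c), p(p(0))), p(c)), b)), b))  →  pair(b, pair(pair(b, k(pair(c, p(c)), b)), b))   [R3 at 2.1.2.1.1]
2. pair(b, pair(pair(b, k(pair(c, p(c)), b)), b))  →  pair(b, pair(pair(b, b), b))   [R2 at 2.1.2]

pair(b, pair(pair(b, b), b))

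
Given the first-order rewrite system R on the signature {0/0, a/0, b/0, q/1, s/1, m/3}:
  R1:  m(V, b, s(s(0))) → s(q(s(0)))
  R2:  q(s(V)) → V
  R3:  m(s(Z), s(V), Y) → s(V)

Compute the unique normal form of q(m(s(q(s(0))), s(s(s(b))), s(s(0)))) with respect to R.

s(s(b))

1. q(m(s(q(s(0))), s(s(s(b))), s(s(0))))  →  q(s(s(s(b))))   [R3 at 1]
2. q(s(s(s(b))))  →  s(s(b))   [R2 at ε]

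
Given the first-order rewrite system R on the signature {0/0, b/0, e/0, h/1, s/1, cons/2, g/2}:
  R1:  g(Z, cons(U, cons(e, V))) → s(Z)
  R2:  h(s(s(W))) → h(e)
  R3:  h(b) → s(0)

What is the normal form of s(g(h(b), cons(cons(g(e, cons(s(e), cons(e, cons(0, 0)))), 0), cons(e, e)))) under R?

1. s(g(h(b), cons(cons(g(e, cons(s(e), cons(e, cons(0, 0)))), 0), cons(e, e))))  →  s(s(h(b)))   [R1 at 1]
2. s(s(h(b)))  →  s(s(s(0)))   [R3 at 1.1]

s(s(s(0)))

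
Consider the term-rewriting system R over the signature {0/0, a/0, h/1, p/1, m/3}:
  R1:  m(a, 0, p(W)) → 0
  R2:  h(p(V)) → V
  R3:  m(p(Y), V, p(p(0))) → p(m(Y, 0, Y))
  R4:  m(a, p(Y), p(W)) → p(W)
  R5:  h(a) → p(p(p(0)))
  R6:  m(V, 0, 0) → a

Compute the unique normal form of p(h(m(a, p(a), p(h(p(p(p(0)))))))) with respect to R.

p(p(p(0)))

1. p(h(m(a, p(a), p(h(p(p(p(0))))))))  →  p(h(p(h(p(p(p(0)))))))   [R4 at 1.1]
2. p(h(p(h(p(p(p(0)))))))  →  p(h(p(p(p(0)))))   [R2 at 1]
3. p(h(p(p(p(0)))))  →  p(p(p(0)))   [R2 at 1]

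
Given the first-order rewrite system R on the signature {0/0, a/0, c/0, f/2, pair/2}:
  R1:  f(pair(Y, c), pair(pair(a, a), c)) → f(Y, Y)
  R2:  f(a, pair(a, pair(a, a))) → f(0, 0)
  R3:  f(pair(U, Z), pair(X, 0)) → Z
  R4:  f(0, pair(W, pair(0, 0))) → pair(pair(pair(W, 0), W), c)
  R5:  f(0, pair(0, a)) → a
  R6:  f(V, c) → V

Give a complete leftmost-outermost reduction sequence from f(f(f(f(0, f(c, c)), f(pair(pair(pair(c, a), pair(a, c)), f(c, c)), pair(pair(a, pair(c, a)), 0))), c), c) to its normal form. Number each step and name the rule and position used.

0

1. f(f(f(f(0, f(c, c)), f(pair(pair(pair(c, a), pair(a, c)), f(c, c)), pair(pair(a, pair(c, a)), 0))), c), c)  →  f(f(f(0, f(c, c)), f(pair(pair(pair(c, a), pair(a, c)), f(c, c)), pair(pair(a, pair(c, a)), 0))), c)   [R6 at ε]
2. f(f(f(0, f(c, c)), f(pair(pair(pair(c, a), pair(a, c)), f(c, c)), pair(pair(a, pair(c, a)), 0))), c)  →  f(f(0, f(c, c)), f(pair(pair(pair(c, a), pair(a, c)), f(c, c)), pair(pair(a, pair(c, a)), 0)))   [R6 at ε]
3. f(f(0, f(c, c)), f(pair(pair(pair(c, a), pair(a, c)), f(c, c)), pair(pair(a, pair(c, a)), 0)))  →  f(f(0, c), f(pair(pair(pair(c, a), pair(a, c)), f(c, c)), pair(pair(a, pair(c, a)), 0)))   [R6 at 1.2]
4. f(f(0, c), f(pair(pair(pair(c, a), pair(a, c)), f(c, c)), pair(pair(a, pair(c, a)), 0)))  →  f(0, f(pair(pair(pair(c, a), pair(a, c)), f(c, c)), pair(pair(a, pair(c, a)), 0)))   [R6 at 1]
5. f(0, f(pair(pair(pair(c, a), pair(a, c)), f(c, c)), pair(pair(a, pair(c, a)), 0)))  →  f(0, f(c, c))   [R3 at 2]
6. f(0, f(c, c))  →  f(0, c)   [R6 at 2]
7. f(0, c)  →  0   [R6 at ε]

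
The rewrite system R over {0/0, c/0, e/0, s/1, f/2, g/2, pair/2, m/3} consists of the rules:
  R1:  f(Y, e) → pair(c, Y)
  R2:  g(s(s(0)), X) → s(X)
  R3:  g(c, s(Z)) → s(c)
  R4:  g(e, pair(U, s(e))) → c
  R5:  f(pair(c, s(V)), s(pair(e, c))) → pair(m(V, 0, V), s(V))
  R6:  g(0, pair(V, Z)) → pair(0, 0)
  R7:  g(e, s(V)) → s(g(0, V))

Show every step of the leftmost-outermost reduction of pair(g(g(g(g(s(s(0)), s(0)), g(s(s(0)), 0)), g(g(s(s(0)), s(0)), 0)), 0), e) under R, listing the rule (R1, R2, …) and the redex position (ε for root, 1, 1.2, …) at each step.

pair(s(0), e)

1. pair(g(g(g(g(s(s(0)), s(0)), g(s(s(0)), 0)), g(g(s(s(0)), s(0)), 0)), 0), e)  →  pair(g(g(g(s(s(0)), g(s(s(0)), 0)), g(g(s(s(0)), s(0)), 0)), 0), e)   [R2 at 1.1.1.1]
2. pair(g(g(g(s(s(0)), g(s(s(0)), 0)), g(g(s(s(0)), s(0)), 0)), 0), e)  →  pair(g(g(s(g(s(s(0)), 0)), g(g(s(s(0)), s(0)), 0)), 0), e)   [R2 at 1.1.1]
3. pair(g(g(s(g(s(s(0)), 0)), g(g(s(s(0)), s(0)), 0)), 0), e)  →  pair(g(g(s(s(0)), g(g(s(s(0)), s(0)), 0)), 0), e)   [R2 at 1.1.1.1]
4. pair(g(g(s(s(0)), g(g(s(s(0)), s(0)), 0)), 0), e)  →  pair(g(s(g(g(s(s(0)), s(0)), 0)), 0), e)   [R2 at 1.1]
5. pair(g(s(g(g(s(s(0)), s(0)), 0)), 0), e)  →  pair(g(s(g(s(s(0)), 0)), 0), e)   [R2 at 1.1.1.1]
6. pair(g(s(g(s(s(0)), 0)), 0), e)  →  pair(g(s(s(0)), 0), e)   [R2 at 1.1.1]
7. pair(g(s(s(0)), 0), e)  →  pair(s(0), e)   [R2 at 1]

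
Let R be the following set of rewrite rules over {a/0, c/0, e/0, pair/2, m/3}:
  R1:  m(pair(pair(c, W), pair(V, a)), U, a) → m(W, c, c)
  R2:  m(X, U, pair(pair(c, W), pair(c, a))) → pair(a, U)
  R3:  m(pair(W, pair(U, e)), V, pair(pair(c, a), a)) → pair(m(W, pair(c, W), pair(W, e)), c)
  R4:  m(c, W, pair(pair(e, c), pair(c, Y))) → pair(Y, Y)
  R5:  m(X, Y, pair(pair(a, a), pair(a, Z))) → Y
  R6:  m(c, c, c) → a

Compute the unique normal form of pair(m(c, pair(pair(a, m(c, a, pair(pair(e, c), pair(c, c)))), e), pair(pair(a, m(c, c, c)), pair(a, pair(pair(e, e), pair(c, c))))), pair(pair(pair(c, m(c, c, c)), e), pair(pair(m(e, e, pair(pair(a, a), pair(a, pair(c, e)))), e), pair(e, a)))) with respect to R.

pair(pair(pair(a, pair(c, c)), e), pair(pair(pair(c, a), e), pair(pair(e, e), pair(e, a))))

1. pair(m(c, pair(pair(a, m(c, a, pair(pair(e, c), pair(c, c)))), e), pair(pair(a, m(c, c, c)), pair(a, pair(pair(e, e), pair(c, c))))), pair(pair(pair(c, m(c, c, c)), e), pair(pair(m(e, e, pair(pair(a, a), pair(a, pair(c, e)))), e), pair(e, a))))  →  pair(m(c, pair(pair(a, pair(c, c)), e), pair(pair(a, m(c, c, c)), pair(a, pair(pair(e, e), pair(c, c))))), pair(pair(pair(c, m(c, c, c)), e), pair(pair(m(e, e, pair(pair(a, a), pair(a, pair(c, e)))), e), pair(e, a))))   [R4 at 1.2.1.2]
2. pair(m(c, pair(pair(a, pair(c, c)), e), pair(pair(a, m(c, c, c)), pair(a, pair(pair(e, e), pair(c, c))))), pair(pair(pair(c, m(c, c, c)), e), pair(pair(m(e, e, pair(pair(a, a), pair(a, pair(c, e)))), e), pair(e, a))))  →  pair(m(c, pair(pair(a, pair(c, c)), e), pair(pair(a, a), pair(a, pair(pair(e, e), pair(c, c))))), pair(pair(pair(c, m(c, c, c)), e), pair(pair(m(e, e, pair(pair(a, a), pair(a, pair(c, e)))), e), pair(e, a))))   [R6 at 1.3.1.2]
3. pair(m(c, pair(pair(a, pair(c, c)), e), pair(pair(a, a), pair(a, pair(pair(e, e), pair(c, c))))), pair(pair(pair(c, m(c, c, c)), e), pair(pair(m(e, e, pair(pair(a, a), pair(a, pair(c, e)))), e), pair(e, a))))  →  pair(pair(pair(a, pair(c, c)), e), pair(pair(pair(c, m(c, c, c)), e), pair(pair(m(e, e, pair(pair(a, a), pair(a, pair(c, e)))), e), pair(e, a))))   [R5 at 1]
4. pair(pair(pair(a, pair(c, c)), e), pair(pair(pair(c, m(c, c, c)), e), pair(pair(m(e, e, pair(pair(a, a), pair(a, pair(c, e)))), e), pair(e, a))))  →  pair(pair(pair(a, pair(c, c)), e), pair(pair(pair(c, a), e), pair(pair(m(e, e, pair(pair(a, a), pair(a, pair(c, e)))), e), pair(e, a))))   [R6 at 2.1.1.2]
5. pair(pair(pair(a, pair(c, c)), e), pair(pair(pair(c, a), e), pair(pair(m(e, e, pair(pair(a, a), pair(a, pair(c, e)))), e), pair(e, a))))  →  pair(pair(pair(a, pair(c, c)), e), pair(pair(pair(c, a), e), pair(pair(e, e), pair(e, a))))   [R5 at 2.2.1.1]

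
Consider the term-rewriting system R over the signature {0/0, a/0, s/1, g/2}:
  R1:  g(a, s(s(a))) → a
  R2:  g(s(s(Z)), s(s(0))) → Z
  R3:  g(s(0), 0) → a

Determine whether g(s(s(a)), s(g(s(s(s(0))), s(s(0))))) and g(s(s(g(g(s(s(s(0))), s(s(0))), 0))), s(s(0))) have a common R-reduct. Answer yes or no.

Reduce t₁ = g(s(s(a)), s(g(s(s(s(0))), s(s(0))))):
1. g(s(s(a)), s(g(s(s(s(0))), s(s(0)))))  →  g(s(s(a)), s(s(0)))   [R2 at 2.1]
2. g(s(s(a)), s(s(0)))  →  a   [R2 at ε]

Reduce t₂ = g(s(s(g(g(s(s(s(0))), s(s(0))), 0))), s(s(0))):
1. g(s(s(g(g(s(s(s(0))), s(s(0))), 0))), s(s(0)))  →  g(g(s(s(s(0))), s(s(0))), 0)   [R2 at ε]
2. g(g(s(s(s(0))), s(s(0))), 0)  →  g(s(0), 0)   [R2 at 1]
3. g(s(0), 0)  →  a   [R3 at ε]

yes — NF(t₁) = a, NF(t₂) = a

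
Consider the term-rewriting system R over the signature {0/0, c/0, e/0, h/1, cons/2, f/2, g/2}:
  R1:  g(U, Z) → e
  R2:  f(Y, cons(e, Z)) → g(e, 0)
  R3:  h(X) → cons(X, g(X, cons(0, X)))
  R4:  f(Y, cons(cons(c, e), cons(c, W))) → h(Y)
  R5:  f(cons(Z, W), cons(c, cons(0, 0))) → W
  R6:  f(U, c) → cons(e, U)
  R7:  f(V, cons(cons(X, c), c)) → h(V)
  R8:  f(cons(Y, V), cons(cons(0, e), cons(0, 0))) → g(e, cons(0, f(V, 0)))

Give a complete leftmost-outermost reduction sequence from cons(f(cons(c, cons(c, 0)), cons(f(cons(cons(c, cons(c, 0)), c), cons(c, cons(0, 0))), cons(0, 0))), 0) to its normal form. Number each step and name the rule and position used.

1. cons(f(cons(c, cons(c, 0)), cons(f(cons(cons(c, cons(c, 0)), c), cons(c, cons(0, 0))), cons(0, 0))), 0)  →  cons(f(cons(c, cons(c, 0)), cons(c, cons(0, 0))), 0)   [R5 at 1.2.1]
2. cons(f(cons(c, cons(c, 0)), cons(c, cons(0, 0))), 0)  →  cons(cons(c, 0), 0)   [R5 at 1]

cons(cons(c, 0), 0)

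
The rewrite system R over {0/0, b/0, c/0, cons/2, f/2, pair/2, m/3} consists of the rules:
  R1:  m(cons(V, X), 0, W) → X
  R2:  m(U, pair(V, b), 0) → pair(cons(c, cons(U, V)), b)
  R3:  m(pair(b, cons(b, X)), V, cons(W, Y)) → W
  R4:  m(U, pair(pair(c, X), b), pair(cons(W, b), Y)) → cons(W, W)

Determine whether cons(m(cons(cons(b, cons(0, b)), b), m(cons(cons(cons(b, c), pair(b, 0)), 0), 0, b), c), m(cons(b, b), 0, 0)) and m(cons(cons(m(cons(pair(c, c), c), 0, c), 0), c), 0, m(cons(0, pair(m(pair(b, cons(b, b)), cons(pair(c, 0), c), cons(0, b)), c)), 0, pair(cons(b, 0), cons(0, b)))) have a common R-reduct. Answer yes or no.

Reduce t₁ = cons(m(cons(cons(b, cons(0, b)), b), m(cons(cons(cons(b, c), pair(b, 0)), 0), 0, b), c), m(cons(b, b), 0, 0)):
1. cons(m(cons(cons(b, cons(0, b)), b), m(cons(cons(cons(b, c), pair(b, 0)), 0), 0, b), c), m(cons(b, b), 0, 0))  →  cons(m(cons(cons(b, cons(0, b)), b), 0, c), m(cons(b, b), 0, 0))   [R1 at 1.2]
2. cons(m(cons(cons(b, cons(0, b)), b), 0, c), m(cons(b, b), 0, 0))  →  cons(b, m(cons(b, b), 0, 0))   [R1 at 1]
3. cons(b, m(cons(b, b), 0, 0))  →  cons(b, b)   [R1 at 2]

Reduce t₂ = m(cons(cons(m(cons(pair(c, c), c), 0, c), 0), c), 0, m(cons(0, pair(m(pair(b, cons(b, b)), cons(pair(c, 0), c), cons(0, b)), c)), 0, pair(cons(b, 0), cons(0, b)))):
1. m(cons(cons(m(cons(pair(c, c), c), 0, c), 0), c), 0, m(cons(0, pair(m(pair(b, cons(b, b)), cons(pair(c, 0), c), cons(0, b)), c)), 0, pair(cons(b, 0), cons(0, b))))  →  c   [R1 at ε]

no — NF(t₁) = cons(b, b), NF(t₂) = c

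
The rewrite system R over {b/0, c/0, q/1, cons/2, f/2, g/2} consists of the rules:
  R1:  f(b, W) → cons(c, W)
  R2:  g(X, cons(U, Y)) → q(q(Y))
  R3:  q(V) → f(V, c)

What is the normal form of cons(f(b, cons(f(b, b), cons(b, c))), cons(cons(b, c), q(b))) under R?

cons(cons(c, cons(cons(c, b), cons(b, c))), cons(cons(b, c), cons(c, c)))

1. cons(f(b, cons(f(b, b), cons(b, c))), cons(cons(b, c), q(b)))  →  cons(cons(c, cons(f(b, b), cons(b, c))), cons(cons(b, c), q(b)))   [R1 at 1]
2. cons(cons(c, cons(f(b, b), cons(b, c))), cons(cons(b, c), q(b)))  →  cons(cons(c, cons(cons(c, b), cons(b, c))), cons(cons(b, c), q(b)))   [R1 at 1.2.1]
3. cons(cons(c, cons(cons(c, b), cons(b, c))), cons(cons(b, c), q(b)))  →  cons(cons(c, cons(cons(c, b), cons(b, c))), cons(cons(b, c), f(b, c)))   [R3 at 2.2]
4. cons(cons(c, cons(cons(c, b), cons(b, c))), cons(cons(b, c), f(b, c)))  →  cons(cons(c, cons(cons(c, b), cons(b, c))), cons(cons(b, c), cons(c, c)))   [R1 at 2.2]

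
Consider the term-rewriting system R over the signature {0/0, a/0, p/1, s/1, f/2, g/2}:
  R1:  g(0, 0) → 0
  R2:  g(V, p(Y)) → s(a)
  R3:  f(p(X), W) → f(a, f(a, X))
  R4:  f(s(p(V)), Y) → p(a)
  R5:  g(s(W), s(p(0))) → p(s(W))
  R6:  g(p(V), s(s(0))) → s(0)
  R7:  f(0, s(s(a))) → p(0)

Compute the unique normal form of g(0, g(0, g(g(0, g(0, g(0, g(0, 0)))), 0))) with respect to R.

0

1. g(0, g(0, g(g(0, g(0, g(0, g(0, 0)))), 0)))  →  g(0, g(0, g(g(0, g(0, g(0, 0))), 0)))   [R1 at 2.2.1.2.2.2]
2. g(0, g(0, g(g(0, g(0, g(0, 0))), 0)))  →  g(0, g(0, g(g(0, g(0, 0)), 0)))   [R1 at 2.2.1.2.2]
3. g(0, g(0, g(g(0, g(0, 0)), 0)))  →  g(0, g(0, g(g(0, 0), 0)))   [R1 at 2.2.1.2]
4. g(0, g(0, g(g(0, 0), 0)))  →  g(0, g(0, g(0, 0)))   [R1 at 2.2.1]
5. g(0, g(0, g(0, 0)))  →  g(0, g(0, 0))   [R1 at 2.2]
6. g(0, g(0, 0))  →  g(0, 0)   [R1 at 2]
7. g(0, 0)  →  0   [R1 at ε]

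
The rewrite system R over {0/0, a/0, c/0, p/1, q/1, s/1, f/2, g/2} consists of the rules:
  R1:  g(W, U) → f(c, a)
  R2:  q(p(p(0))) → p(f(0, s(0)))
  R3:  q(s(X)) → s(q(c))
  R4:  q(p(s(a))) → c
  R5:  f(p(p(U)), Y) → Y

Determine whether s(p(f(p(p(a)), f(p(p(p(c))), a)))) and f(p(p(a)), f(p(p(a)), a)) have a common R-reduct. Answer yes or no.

Reduce t₁ = s(p(f(p(p(a)), f(p(p(p(c))), a)))):
1. s(p(f(p(p(a)), f(p(p(p(c))), a))))  →  s(p(f(p(p(p(c))), a)))   [R5 at 1.1]
2. s(p(f(p(p(p(c))), a)))  →  s(p(a))   [R5 at 1.1]

Reduce t₂ = f(p(p(a)), f(p(p(a)), a)):
1. f(p(p(a)), f(p(p(a)), a))  →  f(p(p(a)), a)   [R5 at ε]
2. f(p(p(a)), a)  →  a   [R5 at ε]

no — NF(t₁) = s(p(a)), NF(t₂) = a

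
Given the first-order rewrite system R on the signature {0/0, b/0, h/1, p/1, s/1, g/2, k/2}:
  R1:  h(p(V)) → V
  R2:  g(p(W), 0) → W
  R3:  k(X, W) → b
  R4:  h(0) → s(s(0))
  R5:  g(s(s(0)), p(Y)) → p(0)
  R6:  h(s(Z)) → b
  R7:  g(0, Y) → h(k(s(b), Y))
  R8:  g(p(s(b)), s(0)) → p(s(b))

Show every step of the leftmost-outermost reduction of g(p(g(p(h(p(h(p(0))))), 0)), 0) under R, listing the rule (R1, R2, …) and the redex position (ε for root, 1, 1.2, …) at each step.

0

1. g(p(g(p(h(p(h(p(0))))), 0)), 0)  →  g(p(h(p(h(p(0))))), 0)   [R2 at ε]
2. g(p(h(p(h(p(0))))), 0)  →  h(p(h(p(0))))   [R2 at ε]
3. h(p(h(p(0))))  →  h(p(0))   [R1 at ε]
4. h(p(0))  →  0   [R1 at ε]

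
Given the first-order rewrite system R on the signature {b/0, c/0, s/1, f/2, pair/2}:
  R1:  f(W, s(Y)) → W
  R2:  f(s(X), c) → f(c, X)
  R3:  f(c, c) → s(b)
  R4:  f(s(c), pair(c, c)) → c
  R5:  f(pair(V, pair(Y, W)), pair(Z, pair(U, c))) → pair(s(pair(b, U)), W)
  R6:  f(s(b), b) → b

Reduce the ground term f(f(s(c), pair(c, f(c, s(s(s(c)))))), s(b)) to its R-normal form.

c

1. f(f(s(c), pair(c, f(c, s(s(s(c)))))), s(b))  →  f(s(c), pair(c, f(c, s(s(s(c))))))   [R1 at ε]
2. f(s(c), pair(c, f(c, s(s(s(c))))))  →  f(s(c), pair(c, c))   [R1 at 2.2]
3. f(s(c), pair(c, c))  →  c   [R4 at ε]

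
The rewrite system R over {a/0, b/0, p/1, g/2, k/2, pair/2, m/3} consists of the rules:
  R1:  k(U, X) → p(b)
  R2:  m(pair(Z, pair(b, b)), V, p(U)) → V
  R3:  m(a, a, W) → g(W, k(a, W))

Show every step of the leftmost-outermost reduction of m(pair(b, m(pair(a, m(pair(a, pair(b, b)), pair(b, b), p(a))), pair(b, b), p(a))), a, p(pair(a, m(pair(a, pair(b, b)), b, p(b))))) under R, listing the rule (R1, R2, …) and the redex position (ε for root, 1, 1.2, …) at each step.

1. m(pair(b, m(pair(a, m(pair(a, pair(b, b)), pair(b, b), p(a))), pair(b, b), p(a))), a, p(pair(a, m(pair(a, pair(b, b)), b, p(b)))))  →  m(pair(b, m(pair(a, pair(b, b)), pair(b, b), p(a))), a, p(pair(a, m(pair(a, pair(b, b)), b, p(b)))))   [R2 at 1.2.1.2]
2. m(pair(b, m(pair(a, pair(b, b)), pair(b, b), p(a))), a, p(pair(a, m(pair(a, pair(b, b)), b, p(b)))))  →  m(pair(b, pair(b, b)), a, p(pair(a, m(pair(a, pair(b, b)), b, p(b)))))   [R2 at 1.2]
3. m(pair(b, pair(b, b)), a, p(pair(a, m(pair(a, pair(b, b)), b, p(b)))))  →  a   [R2 at ε]

a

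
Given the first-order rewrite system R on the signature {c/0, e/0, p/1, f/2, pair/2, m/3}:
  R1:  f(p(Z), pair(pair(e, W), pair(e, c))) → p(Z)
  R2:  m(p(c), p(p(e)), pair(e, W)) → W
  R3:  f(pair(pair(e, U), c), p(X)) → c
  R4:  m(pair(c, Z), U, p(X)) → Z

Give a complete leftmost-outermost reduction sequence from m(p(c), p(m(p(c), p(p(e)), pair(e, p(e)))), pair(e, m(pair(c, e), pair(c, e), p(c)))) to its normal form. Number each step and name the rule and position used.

e

1. m(p(c), p(m(p(c), p(p(e)), pair(e, p(e)))), pair(e, m(pair(c, e), pair(c, e), p(c))))  →  m(p(c), p(p(e)), pair(e, m(pair(c, e), pair(c, e), p(c))))   [R2 at 2.1]
2. m(p(c), p(p(e)), pair(e, m(pair(c, e), pair(c, e), p(c))))  →  m(pair(c, e), pair(c, e), p(c))   [R2 at ε]
3. m(pair(c, e), pair(c, e), p(c))  →  e   [R4 at ε]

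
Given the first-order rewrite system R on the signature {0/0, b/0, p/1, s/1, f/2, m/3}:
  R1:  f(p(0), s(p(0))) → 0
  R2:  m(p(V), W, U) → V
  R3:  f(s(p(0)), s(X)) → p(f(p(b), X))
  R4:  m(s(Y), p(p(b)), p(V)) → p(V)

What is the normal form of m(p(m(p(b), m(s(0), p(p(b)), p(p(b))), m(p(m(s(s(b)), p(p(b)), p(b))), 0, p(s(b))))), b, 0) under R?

b

1. m(p(m(p(b), m(s(0), p(p(b)), p(p(b))), m(p(m(s(s(b)), p(p(b)), p(b))), 0, p(s(b))))), b, 0)  →  m(p(b), m(s(0), p(p(b)), p(p(b))), m(p(m(s(s(b)), p(p(b)), p(b))), 0, p(s(b))))   [R2 at ε]
2. m(p(b), m(s(0), p(p(b)), p(p(b))), m(p(m(s(s(b)), p(p(b)), p(b))), 0, p(s(b))))  →  b   [R2 at ε]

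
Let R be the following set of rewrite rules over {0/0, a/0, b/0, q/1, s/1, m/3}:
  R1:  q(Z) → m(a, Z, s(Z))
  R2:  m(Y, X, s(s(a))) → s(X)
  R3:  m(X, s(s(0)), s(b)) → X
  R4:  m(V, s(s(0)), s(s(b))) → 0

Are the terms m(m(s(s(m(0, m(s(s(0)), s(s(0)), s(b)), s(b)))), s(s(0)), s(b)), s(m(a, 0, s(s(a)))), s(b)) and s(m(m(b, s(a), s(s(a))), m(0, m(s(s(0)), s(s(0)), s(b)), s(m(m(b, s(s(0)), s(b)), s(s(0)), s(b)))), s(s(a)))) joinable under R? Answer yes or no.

yes — NF(t₁) = s(s(0)), NF(t₂) = s(s(0))

Reduce t₁ = m(m(s(s(m(0, m(s(s(0)), s(s(0)), s(b)), s(b)))), s(s(0)), s(b)), s(m(a, 0, s(s(a)))), s(b)):
1. m(m(s(s(m(0, m(s(s(0)), s(s(0)), s(b)), s(b)))), s(s(0)), s(b)), s(m(a, 0, s(s(a)))), s(b))  →  m(s(s(m(0, m(s(s(0)), s(s(0)), s(b)), s(b)))), s(m(a, 0, s(s(a)))), s(b))   [R3 at 1]
2. m(s(s(m(0, m(s(s(0)), s(s(0)), s(b)), s(b)))), s(m(a, 0, s(s(a)))), s(b))  →  m(s(s(m(0, s(s(0)), s(b)))), s(m(a, 0, s(s(a)))), s(b))   [R3 at 1.1.1.2]
3. m(s(s(m(0, s(s(0)), s(b)))), s(m(a, 0, s(s(a)))), s(b))  →  m(s(s(0)), s(m(a, 0, s(s(a)))), s(b))   [R3 at 1.1.1]
4. m(s(s(0)), s(m(a, 0, s(s(a)))), s(b))  →  m(s(s(0)), s(s(0)), s(b))   [R2 at 2.1]
5. m(s(s(0)), s(s(0)), s(b))  →  s(s(0))   [R3 at ε]

Reduce t₂ = s(m(m(b, s(a), s(s(a))), m(0, m(s(s(0)), s(s(0)), s(b)), s(m(m(b, s(s(0)), s(b)), s(s(0)), s(b)))), s(s(a)))):
1. s(m(m(b, s(a), s(s(a))), m(0, m(s(s(0)), s(s(0)), s(b)), s(m(m(b, s(s(0)), s(b)), s(s(0)), s(b)))), s(s(a))))  →  s(s(m(0, m(s(s(0)), s(s(0)), s(b)), s(m(m(b, s(s(0)), s(b)), s(s(0)), s(b))))))   [R2 at 1]
2. s(s(m(0, m(s(s(0)), s(s(0)), s(b)), s(m(m(b, s(s(0)), s(b)), s(s(0)), s(b))))))  →  s(s(m(0, s(s(0)), s(m(m(b, s(s(0)), s(b)), s(s(0)), s(b))))))   [R3 at 1.1.2]
3. s(s(m(0, s(s(0)), s(m(m(b, s(s(0)), s(b)), s(s(0)), s(b))))))  →  s(s(m(0, s(s(0)), s(m(b, s(s(0)), s(b))))))   [R3 at 1.1.3.1]
4. s(s(m(0, s(s(0)), s(m(b, s(s(0)), s(b))))))  →  s(s(m(0, s(s(0)), s(b))))   [R3 at 1.1.3.1]
5. s(s(m(0, s(s(0)), s(b))))  →  s(s(0))   [R3 at 1.1]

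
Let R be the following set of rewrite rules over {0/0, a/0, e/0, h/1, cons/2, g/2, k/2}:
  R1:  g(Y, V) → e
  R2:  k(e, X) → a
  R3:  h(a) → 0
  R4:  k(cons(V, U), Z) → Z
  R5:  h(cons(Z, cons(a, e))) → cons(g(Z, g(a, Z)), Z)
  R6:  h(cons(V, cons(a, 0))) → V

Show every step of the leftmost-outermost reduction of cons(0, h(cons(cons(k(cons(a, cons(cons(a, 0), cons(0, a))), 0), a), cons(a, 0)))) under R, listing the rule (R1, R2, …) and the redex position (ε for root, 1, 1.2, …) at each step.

cons(0, cons(0, a))

1. cons(0, h(cons(cons(k(cons(a, cons(cons(a, 0), cons(0, a))), 0), a), cons(a, 0))))  →  cons(0, cons(k(cons(a, cons(cons(a, 0), cons(0, a))), 0), a))   [R6 at 2]
2. cons(0, cons(k(cons(a, cons(cons(a, 0), cons(0, a))), 0), a))  →  cons(0, cons(0, a))   [R4 at 2.1]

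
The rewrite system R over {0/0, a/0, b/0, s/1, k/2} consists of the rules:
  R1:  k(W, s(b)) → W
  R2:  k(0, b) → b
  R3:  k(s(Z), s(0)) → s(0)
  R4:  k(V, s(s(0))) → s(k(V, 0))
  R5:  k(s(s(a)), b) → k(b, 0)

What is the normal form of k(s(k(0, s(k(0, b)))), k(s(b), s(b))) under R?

1. k(s(k(0, s(k(0, b)))), k(s(b), s(b)))  →  k(s(k(0, s(b))), k(s(b), s(b)))   [R2 at 1.1.2.1]
2. k(s(k(0, s(b))), k(s(b), s(b)))  →  k(s(0), k(s(b), s(b)))   [R1 at 1.1]
3. k(s(0), k(s(b), s(b)))  →  k(s(0), s(b))   [R1 at 2]
4. k(s(0), s(b))  →  s(0)   [R1 at ε]

s(0)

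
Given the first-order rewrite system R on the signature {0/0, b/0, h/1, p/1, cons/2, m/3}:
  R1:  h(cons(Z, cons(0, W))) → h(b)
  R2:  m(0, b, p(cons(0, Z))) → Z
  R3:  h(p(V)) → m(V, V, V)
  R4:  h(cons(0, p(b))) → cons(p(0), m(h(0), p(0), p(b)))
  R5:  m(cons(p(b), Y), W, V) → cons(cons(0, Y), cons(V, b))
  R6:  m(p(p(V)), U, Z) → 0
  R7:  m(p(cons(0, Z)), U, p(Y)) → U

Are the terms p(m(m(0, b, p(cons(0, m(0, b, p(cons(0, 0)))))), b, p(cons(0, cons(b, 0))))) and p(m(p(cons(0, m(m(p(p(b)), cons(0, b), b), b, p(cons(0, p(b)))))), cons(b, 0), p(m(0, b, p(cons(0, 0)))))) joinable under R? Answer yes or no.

Reduce t₁ = p(m(m(0, b, p(cons(0, m(0, b, p(cons(0, 0)))))), b, p(cons(0, cons(b, 0))))):
1. p(m(m(0, b, p(cons(0, m(0, b, p(cons(0, 0)))))), b, p(cons(0, cons(b, 0)))))  →  p(m(m(0, b, p(cons(0, 0))), b, p(cons(0, cons(b, 0)))))   [R2 at 1.1]
2. p(m(m(0, b, p(cons(0, 0))), b, p(cons(0, cons(b, 0)))))  →  p(m(0, b, p(cons(0, cons(b, 0)))))   [R2 at 1.1]
3. p(m(0, b, p(cons(0, cons(b, 0)))))  →  p(cons(b, 0))   [R2 at 1]

Reduce t₂ = p(m(p(cons(0, m(m(p(p(b)), cons(0, b), b), b, p(cons(0, p(b)))))), cons(b, 0), p(m(0, b, p(cons(0, 0)))))):
1. p(m(p(cons(0, m(m(p(p(b)), cons(0, b), b), b, p(cons(0, p(b)))))), cons(b, 0), p(m(0, b, p(cons(0, 0))))))  →  p(cons(b, 0))   [R7 at 1]

yes — NF(t₁) = p(cons(b, 0)), NF(t₂) = p(cons(b, 0))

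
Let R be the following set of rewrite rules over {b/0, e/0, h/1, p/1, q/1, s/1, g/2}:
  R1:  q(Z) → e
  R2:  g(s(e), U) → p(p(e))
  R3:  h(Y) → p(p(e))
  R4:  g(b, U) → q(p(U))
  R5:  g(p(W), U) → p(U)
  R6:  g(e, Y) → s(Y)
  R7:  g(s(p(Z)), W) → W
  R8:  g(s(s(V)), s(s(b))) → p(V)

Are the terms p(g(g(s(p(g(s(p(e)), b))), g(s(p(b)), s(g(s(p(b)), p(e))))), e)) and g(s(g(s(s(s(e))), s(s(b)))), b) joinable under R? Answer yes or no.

Reduce t₁ = p(g(g(s(p(g(s(p(e)), b))), g(s(p(b)), s(g(s(p(b)), p(e))))), e)):
1. p(g(g(s(p(g(s(p(e)), b))), g(s(p(b)), s(g(s(p(b)), p(e))))), e))  →  p(g(g(s(p(b)), s(g(s(p(b)), p(e)))), e))   [R7 at 1.1]
2. p(g(g(s(p(b)), s(g(s(p(b)), p(e)))), e))  →  p(g(s(g(s(p(b)), p(e))), e))   [R7 at 1.1]
3. p(g(s(g(s(p(b)), p(e))), e))  →  p(g(s(p(e)), e))   [R7 at 1.1.1]
4. p(g(s(p(e)), e))  →  p(e)   [R7 at 1]

Reduce t₂ = g(s(g(s(s(s(e))), s(s(b)))), b):
1. g(s(g(s(s(s(e))), s(s(b)))), b)  →  g(s(p(s(e))), b)   [R8 at 1.1]
2. g(s(p(s(e))), b)  →  b   [R7 at ε]

no — NF(t₁) = p(e), NF(t₂) = b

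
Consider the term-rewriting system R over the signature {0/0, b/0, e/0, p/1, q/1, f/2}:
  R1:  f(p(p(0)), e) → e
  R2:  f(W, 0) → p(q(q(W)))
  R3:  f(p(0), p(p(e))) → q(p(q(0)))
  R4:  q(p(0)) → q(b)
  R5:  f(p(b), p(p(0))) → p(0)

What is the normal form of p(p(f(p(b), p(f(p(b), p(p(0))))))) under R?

1. p(p(f(p(b), p(f(p(b), p(p(0)))))))  →  p(p(f(p(b), p(p(0)))))   [R5 at 1.1.2.1]
2. p(p(f(p(b), p(p(0)))))  →  p(p(p(0)))   [R5 at 1.1]

p(p(p(0)))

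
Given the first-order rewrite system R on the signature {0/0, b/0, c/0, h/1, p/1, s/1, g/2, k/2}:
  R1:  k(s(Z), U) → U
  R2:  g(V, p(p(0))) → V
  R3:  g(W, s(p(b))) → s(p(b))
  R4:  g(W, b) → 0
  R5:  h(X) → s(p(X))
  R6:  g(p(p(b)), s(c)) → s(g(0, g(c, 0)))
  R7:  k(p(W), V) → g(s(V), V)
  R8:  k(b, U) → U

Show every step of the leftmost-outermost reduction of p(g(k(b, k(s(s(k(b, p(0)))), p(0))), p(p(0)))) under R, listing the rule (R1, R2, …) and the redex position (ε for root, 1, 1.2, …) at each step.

p(p(0))

1. p(g(k(b, k(s(s(k(b, p(0)))), p(0))), p(p(0))))  →  p(k(b, k(s(s(k(b, p(0)))), p(0))))   [R2 at 1]
2. p(k(b, k(s(s(k(b, p(0)))), p(0))))  →  p(k(s(s(k(b, p(0)))), p(0)))   [R8 at 1]
3. p(k(s(s(k(b, p(0)))), p(0)))  →  p(p(0))   [R1 at 1]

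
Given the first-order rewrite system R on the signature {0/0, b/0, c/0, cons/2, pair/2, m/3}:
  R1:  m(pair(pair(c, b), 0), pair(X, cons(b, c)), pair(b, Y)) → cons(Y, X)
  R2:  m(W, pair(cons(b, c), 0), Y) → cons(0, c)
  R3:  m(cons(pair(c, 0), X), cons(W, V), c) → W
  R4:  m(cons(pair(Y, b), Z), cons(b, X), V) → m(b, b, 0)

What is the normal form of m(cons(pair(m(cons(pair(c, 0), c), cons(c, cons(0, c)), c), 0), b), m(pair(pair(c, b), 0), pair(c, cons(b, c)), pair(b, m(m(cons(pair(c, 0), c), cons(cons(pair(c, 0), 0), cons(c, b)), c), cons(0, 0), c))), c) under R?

1. m(cons(pair(m(cons(pair(c, 0), c), cons(c, cons(0, c)), c), 0), b), m(pair(pair(c, b), 0), pair(c, cons(b, c)), pair(b, m(m(cons(pair(c, 0), c), cons(cons(pair(c, 0), 0), cons(c, b)), c), cons(0, 0), c))), c)  →  m(cons(pair(c, 0), b), m(pair(pair(c, b), 0), pair(c, cons(b, c)), pair(b, m(m(cons(pair(c, 0), c), cons(cons(pair(c, 0), 0), cons(c, b)), c), cons(0, 0), c))), c)   [R3 at 1.1.1]
2. m(cons(pair(c, 0), b), m(pair(pair(c, b), 0), pair(c, cons(b, c)), pair(b, m(m(cons(pair(c, 0), c), cons(cons(pair(c, 0), 0), cons(c, b)), c), cons(0, 0), c))), c)  →  m(cons(pair(c, 0), b), cons(m(m(cons(pair(c, 0), c), cons(cons(pair(c, 0), 0), cons(c, b)), c), cons(0, 0), c), c), c)   [R1 at 2]
3. m(cons(pair(c, 0), b), cons(m(m(cons(pair(c, 0), c), cons(cons(pair(c, 0), 0), cons(c, b)), c), cons(0, 0), c), c), c)  →  m(m(cons(pair(c, 0), c), cons(cons(pair(c, 0), 0), cons(c, b)), c), cons(0, 0), c)   [R3 at ε]
4. m(m(cons(pair(c, 0), c), cons(cons(pair(c, 0), 0), cons(c, b)), c), cons(0, 0), c)  →  m(cons(pair(c, 0), 0), cons(0, 0), c)   [R3 at 1]
5. m(cons(pair(c, 0), 0), cons(0, 0), c)  →  0   [R3 at ε]

0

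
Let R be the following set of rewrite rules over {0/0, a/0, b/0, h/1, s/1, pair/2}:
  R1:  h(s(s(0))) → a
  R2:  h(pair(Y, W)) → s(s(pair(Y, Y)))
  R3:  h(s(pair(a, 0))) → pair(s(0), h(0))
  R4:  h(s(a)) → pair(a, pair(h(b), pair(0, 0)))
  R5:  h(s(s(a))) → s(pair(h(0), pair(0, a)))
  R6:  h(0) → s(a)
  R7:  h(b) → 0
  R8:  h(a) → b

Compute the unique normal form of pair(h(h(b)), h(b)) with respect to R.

1. pair(h(h(b)), h(b))  →  pair(h(0), h(b))   [R7 at 1.1]
2. pair(h(0), h(b))  →  pair(s(a), h(b))   [R6 at 1]
3. pair(s(a), h(b))  →  pair(s(a), 0)   [R7 at 2]

pair(s(a), 0)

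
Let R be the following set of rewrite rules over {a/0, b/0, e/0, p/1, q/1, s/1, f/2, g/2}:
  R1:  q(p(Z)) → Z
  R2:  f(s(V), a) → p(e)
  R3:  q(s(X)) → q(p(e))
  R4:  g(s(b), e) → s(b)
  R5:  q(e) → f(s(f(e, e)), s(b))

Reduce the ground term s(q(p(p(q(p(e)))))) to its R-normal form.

s(p(e))

1. s(q(p(p(q(p(e))))))  →  s(p(q(p(e))))   [R1 at 1]
2. s(p(q(p(e))))  →  s(p(e))   [R1 at 1.1]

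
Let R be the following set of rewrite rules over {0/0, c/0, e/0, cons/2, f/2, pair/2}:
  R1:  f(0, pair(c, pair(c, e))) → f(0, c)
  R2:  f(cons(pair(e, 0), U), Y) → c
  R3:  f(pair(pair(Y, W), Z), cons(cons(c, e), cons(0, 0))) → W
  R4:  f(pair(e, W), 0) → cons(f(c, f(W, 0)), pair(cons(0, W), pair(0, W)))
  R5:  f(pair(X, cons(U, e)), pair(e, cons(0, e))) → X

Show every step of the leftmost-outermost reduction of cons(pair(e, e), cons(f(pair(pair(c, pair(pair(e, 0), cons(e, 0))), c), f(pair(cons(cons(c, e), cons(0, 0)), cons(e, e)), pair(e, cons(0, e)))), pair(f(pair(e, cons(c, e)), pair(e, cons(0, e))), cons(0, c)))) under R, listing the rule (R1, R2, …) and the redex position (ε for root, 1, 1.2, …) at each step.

cons(pair(e, e), cons(pair(pair(e, 0), cons(e, 0)), pair(e, cons(0, c))))

1. cons(pair(e, e), cons(f(pair(pair(c, pair(pair(e, 0), cons(e, 0))), c), f(pair(cons(cons(c, e), cons(0, 0)), cons(e, e)), pair(e, cons(0, e)))), pair(f(pair(e, cons(c, e)), pair(e, cons(0, e))), cons(0, c))))  →  cons(pair(e, e), cons(f(pair(pair(c, pair(pair(e, 0), cons(e, 0))), c), cons(cons(c, e), cons(0, 0))), pair(f(pair(e, cons(c, e)), pair(e, cons(0, e))), cons(0, c))))   [R5 at 2.1.2]
2. cons(pair(e, e), cons(f(pair(pair(c, pair(pair(e, 0), cons(e, 0))), c), cons(cons(c, e), cons(0, 0))), pair(f(pair(e, cons(c, e)), pair(e, cons(0, e))), cons(0, c))))  →  cons(pair(e, e), cons(pair(pair(e, 0), cons(e, 0)), pair(f(pair(e, cons(c, e)), pair(e, cons(0, e))), cons(0, c))))   [R3 at 2.1]
3. cons(pair(e, e), cons(pair(pair(e, 0), cons(e, 0)), pair(f(pair(e, cons(c, e)), pair(e, cons(0, e))), cons(0, c))))  →  cons(pair(e, e), cons(pair(pair(e, 0), cons(e, 0)), pair(e, cons(0, c))))   [R5 at 2.2.1]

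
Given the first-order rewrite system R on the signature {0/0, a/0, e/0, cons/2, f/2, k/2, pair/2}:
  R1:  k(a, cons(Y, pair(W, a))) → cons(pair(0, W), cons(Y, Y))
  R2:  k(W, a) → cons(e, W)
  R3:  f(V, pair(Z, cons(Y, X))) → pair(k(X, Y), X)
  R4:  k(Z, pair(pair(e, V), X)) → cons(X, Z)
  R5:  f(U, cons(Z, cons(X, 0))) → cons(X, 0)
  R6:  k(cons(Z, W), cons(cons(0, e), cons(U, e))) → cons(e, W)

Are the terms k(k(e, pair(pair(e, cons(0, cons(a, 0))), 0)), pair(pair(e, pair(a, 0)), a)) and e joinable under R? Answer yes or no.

no — NF(t₁) = cons(a, cons(0, e)), NF(t₂) = e

Reduce t₁ = k(k(e, pair(pair(e, cons(0, cons(a, 0))), 0)), pair(pair(e, pair(a, 0)), a)):
1. k(k(e, pair(pair(e, cons(0, cons(a, 0))), 0)), pair(pair(e, pair(a, 0)), a))  →  cons(a, k(e, pair(pair(e, cons(0, cons(a, 0))), 0)))   [R4 at ε]
2. cons(a, k(e, pair(pair(e, cons(0, cons(a, 0))), 0)))  →  cons(a, cons(0, e))   [R4 at 2]

Reduce t₂ = e:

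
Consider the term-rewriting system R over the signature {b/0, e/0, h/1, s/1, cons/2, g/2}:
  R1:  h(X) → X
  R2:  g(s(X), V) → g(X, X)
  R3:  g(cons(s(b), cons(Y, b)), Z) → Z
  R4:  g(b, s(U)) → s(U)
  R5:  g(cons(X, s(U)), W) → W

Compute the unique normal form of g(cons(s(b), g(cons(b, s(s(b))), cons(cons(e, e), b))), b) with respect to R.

1. g(cons(s(b), g(cons(b, s(s(b))), cons(cons(e, e), b))), b)  →  g(cons(s(b), cons(cons(e, e), b)), b)   [R5 at 1.2]
2. g(cons(s(b), cons(cons(e, e), b)), b)  →  b   [R3 at ε]

b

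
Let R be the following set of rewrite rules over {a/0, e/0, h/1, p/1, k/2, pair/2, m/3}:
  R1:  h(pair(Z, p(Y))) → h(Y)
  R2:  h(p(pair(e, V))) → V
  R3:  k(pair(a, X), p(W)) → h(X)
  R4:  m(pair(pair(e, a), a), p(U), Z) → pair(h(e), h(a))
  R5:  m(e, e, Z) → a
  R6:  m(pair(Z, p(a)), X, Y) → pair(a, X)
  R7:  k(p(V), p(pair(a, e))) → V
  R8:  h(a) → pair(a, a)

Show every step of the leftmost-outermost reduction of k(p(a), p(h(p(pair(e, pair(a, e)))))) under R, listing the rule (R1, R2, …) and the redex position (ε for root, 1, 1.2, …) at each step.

1. k(p(a), p(h(p(pair(e, pair(a, e))))))  →  k(p(a), p(pair(a, e)))   [R2 at 2.1]
2. k(p(a), p(pair(a, e)))  →  a   [R7 at ε]

a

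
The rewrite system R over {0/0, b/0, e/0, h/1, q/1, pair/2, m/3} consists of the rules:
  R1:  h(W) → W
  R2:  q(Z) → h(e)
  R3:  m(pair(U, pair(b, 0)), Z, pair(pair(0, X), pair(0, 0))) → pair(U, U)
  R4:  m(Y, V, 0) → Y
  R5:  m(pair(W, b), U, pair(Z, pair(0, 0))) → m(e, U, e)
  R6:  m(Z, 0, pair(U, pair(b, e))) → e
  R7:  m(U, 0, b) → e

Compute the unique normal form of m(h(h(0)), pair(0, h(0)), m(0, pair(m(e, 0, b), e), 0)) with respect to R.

0

1. m(h(h(0)), pair(0, h(0)), m(0, pair(m(e, 0, b), e), 0))  →  m(h(0), pair(0, h(0)), m(0, pair(m(e, 0, b), e), 0))   [R1 at 1]
2. m(h(0), pair(0, h(0)), m(0, pair(m(e, 0, b), e), 0))  →  m(0, pair(0, h(0)), m(0, pair(m(e, 0, b), e), 0))   [R1 at 1]
3. m(0, pair(0, h(0)), m(0, pair(m(e, 0, b), e), 0))  →  m(0, pair(0, 0), m(0, pair(m(e, 0, b), e), 0))   [R1 at 2.2]
4. m(0, pair(0, 0), m(0, pair(m(e, 0, b), e), 0))  →  m(0, pair(0, 0), 0)   [R4 at 3]
5. m(0, pair(0, 0), 0)  →  0   [R4 at ε]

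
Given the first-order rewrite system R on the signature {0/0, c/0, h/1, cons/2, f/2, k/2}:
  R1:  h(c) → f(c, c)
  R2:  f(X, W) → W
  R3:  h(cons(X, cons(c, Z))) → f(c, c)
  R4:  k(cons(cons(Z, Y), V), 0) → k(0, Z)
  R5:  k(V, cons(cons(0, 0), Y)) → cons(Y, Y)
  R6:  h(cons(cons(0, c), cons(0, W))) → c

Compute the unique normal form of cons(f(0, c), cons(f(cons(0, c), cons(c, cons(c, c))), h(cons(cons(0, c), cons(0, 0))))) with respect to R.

1. cons(f(0, c), cons(f(cons(0, c), cons(c, cons(c, c))), h(cons(cons(0, c), cons(0, 0)))))  →  cons(c, cons(f(cons(0, c), cons(c, cons(c, c))), h(cons(cons(0, c), cons(0, 0)))))   [R2 at 1]
2. cons(c, cons(f(cons(0, c), cons(c, cons(c, c))), h(cons(cons(0, c), cons(0, 0)))))  →  cons(c, cons(cons(c, cons(c, c)), h(cons(cons(0, c), cons(0, 0)))))   [R2 at 2.1]
3. cons(c, cons(cons(c, cons(c, c)), h(cons(cons(0, c), cons(0, 0)))))  →  cons(c, cons(cons(c, cons(c, c)), c))   [R6 at 2.2]

cons(c, cons(cons(c, cons(c, c)), c))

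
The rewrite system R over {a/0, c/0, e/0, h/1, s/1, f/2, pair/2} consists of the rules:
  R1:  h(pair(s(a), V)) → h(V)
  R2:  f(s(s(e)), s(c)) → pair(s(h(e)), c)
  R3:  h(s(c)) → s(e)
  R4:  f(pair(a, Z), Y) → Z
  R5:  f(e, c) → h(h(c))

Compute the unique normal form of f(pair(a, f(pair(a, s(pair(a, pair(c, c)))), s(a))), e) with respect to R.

s(pair(a, pair(c, c)))

1. f(pair(a, f(pair(a, s(pair(a, pair(c, c)))), s(a))), e)  →  f(pair(a, s(pair(a, pair(c, c)))), s(a))   [R4 at ε]
2. f(pair(a, s(pair(a, pair(c, c)))), s(a))  →  s(pair(a, pair(c, c)))   [R4 at ε]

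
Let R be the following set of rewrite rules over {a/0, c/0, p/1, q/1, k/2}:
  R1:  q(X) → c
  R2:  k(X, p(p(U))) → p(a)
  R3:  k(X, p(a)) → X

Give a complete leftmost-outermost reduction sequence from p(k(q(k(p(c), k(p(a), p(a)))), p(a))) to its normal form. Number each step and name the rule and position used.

p(c)

1. p(k(q(k(p(c), k(p(a), p(a)))), p(a)))  →  p(q(k(p(c), k(p(a), p(a)))))   [R3 at 1]
2. p(q(k(p(c), k(p(a), p(a)))))  →  p(c)   [R1 at 1]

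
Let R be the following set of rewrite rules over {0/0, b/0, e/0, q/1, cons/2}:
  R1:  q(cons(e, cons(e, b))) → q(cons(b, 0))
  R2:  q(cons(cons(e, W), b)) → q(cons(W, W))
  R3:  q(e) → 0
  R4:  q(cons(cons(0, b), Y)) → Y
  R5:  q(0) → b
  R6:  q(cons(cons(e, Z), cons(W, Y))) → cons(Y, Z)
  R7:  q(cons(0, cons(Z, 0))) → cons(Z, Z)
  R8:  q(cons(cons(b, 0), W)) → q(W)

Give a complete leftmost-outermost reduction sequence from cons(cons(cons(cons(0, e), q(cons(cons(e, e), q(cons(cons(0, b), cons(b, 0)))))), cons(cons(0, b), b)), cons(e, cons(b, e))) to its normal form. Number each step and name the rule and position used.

cons(cons(cons(cons(0, e), cons(0, e)), cons(cons(0, b), b)), cons(e, cons(b, e)))

1. cons(cons(cons(cons(0, e), q(cons(cons(e, e), q(cons(cons(0, b), cons(b, 0)))))), cons(cons(0, b), b)), cons(e, cons(b, e)))  →  cons(cons(cons(cons(0, e), q(cons(cons(e, e), cons(b, 0)))), cons(cons(0, b), b)), cons(e, cons(b, e)))   [R4 at 1.1.2.1.2]
2. cons(cons(cons(cons(0, e), q(cons(cons(e, e), cons(b, 0)))), cons(cons(0, b), b)), cons(e, cons(b, e)))  →  cons(cons(cons(cons(0, e), cons(0, e)), cons(cons(0, b), b)), cons(e, cons(b, e)))   [R6 at 1.1.2]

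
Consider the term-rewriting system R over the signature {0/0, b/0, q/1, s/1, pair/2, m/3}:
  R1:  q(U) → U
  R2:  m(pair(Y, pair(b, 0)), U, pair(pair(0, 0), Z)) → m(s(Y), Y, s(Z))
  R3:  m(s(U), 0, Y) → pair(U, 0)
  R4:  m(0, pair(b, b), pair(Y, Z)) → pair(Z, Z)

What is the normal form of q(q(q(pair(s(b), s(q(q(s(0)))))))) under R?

pair(s(b), s(s(0)))

1. q(q(q(pair(s(b), s(q(q(s(0))))))))  →  q(q(pair(s(b), s(q(q(s(0)))))))   [R1 at ε]
2. q(q(pair(s(b), s(q(q(s(0)))))))  →  q(pair(s(b), s(q(q(s(0))))))   [R1 at ε]
3. q(pair(s(b), s(q(q(s(0))))))  →  pair(s(b), s(q(q(s(0)))))   [R1 at ε]
4. pair(s(b), s(q(q(s(0)))))  →  pair(s(b), s(q(s(0))))   [R1 at 2.1]
5. pair(s(b), s(q(s(0))))  →  pair(s(b), s(s(0)))   [R1 at 2.1]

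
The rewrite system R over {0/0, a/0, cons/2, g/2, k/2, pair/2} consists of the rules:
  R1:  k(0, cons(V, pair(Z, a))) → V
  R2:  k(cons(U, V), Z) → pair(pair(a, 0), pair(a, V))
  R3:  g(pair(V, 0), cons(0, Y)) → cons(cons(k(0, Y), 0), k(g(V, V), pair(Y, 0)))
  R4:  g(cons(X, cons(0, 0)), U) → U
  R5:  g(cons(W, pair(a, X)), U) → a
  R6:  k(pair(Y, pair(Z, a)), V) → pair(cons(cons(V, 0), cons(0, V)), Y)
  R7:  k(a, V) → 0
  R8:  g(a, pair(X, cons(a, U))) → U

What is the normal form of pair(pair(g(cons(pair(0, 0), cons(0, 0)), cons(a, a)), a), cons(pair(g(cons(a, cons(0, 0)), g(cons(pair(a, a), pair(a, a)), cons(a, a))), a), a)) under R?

1. pair(pair(g(cons(pair(0, 0), cons(0, 0)), cons(a, a)), a), cons(pair(g(cons(a, cons(0, 0)), g(cons(pair(a, a), pair(a, a)), cons(a, a))), a), a))  →  pair(pair(cons(a, a), a), cons(pair(g(cons(a, cons(0, 0)), g(cons(pair(a, a), pair(a, a)), cons(a, a))), a), a))   [R4 at 1.1]
2. pair(pair(cons(a, a), a), cons(pair(g(cons(a, cons(0, 0)), g(cons(pair(a, a), pair(a, a)), cons(a, a))), a), a))  →  pair(pair(cons(a, a), a), cons(pair(g(cons(pair(a, a), pair(a, a)), cons(a, a)), a), a))   [R4 at 2.1.1]
3. pair(pair(cons(a, a), a), cons(pair(g(cons(pair(a, a), pair(a, a)), cons(a, a)), a), a))  →  pair(pair(cons(a, a), a), cons(pair(a, a), a))   [R5 at 2.1.1]

pair(pair(cons(a, a), a), cons(pair(a, a), a))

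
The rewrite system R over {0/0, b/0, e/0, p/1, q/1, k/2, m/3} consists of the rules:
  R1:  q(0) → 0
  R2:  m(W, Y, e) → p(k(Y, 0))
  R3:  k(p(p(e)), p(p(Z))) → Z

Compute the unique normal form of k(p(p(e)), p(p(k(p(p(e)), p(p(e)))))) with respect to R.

1. k(p(p(e)), p(p(k(p(p(e)), p(p(e))))))  →  k(p(p(e)), p(p(e)))   [R3 at ε]
2. k(p(p(e)), p(p(e)))  →  e   [R3 at ε]

e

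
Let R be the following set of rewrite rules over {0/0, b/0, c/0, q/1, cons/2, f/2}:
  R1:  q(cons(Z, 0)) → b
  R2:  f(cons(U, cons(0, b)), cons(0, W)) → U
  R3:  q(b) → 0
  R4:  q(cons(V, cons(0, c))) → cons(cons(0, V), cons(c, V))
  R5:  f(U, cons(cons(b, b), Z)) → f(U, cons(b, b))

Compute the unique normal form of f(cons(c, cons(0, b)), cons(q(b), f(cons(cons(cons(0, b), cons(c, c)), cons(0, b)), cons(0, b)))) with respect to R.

c

1. f(cons(c, cons(0, b)), cons(q(b), f(cons(cons(cons(0, b), cons(c, c)), cons(0, b)), cons(0, b))))  →  f(cons(c, cons(0, b)), cons(0, f(cons(cons(cons(0, b), cons(c, c)), cons(0, b)), cons(0, b))))   [R3 at 2.1]
2. f(cons(c, cons(0, b)), cons(0, f(cons(cons(cons(0, b), cons(c, c)), cons(0, b)), cons(0, b))))  →  c   [R2 at ε]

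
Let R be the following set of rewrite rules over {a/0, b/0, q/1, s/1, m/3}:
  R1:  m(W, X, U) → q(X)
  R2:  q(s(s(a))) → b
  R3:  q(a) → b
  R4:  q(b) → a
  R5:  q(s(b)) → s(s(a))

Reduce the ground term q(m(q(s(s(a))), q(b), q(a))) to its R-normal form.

1. q(m(q(s(s(a))), q(b), q(a)))  →  q(q(q(b)))   [R1 at 1]
2. q(q(q(b)))  →  q(q(a))   [R4 at 1.1]
3. q(q(a))  →  q(b)   [R3 at 1]
4. q(b)  →  a   [R4 at ε]

a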